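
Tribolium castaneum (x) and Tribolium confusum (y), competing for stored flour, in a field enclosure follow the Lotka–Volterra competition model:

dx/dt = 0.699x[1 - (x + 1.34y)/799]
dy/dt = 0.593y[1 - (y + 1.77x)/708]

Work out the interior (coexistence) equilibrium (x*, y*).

Setting both brackets to zero gives the nullclines x + 1.34y = 799 and 1.77x + y = 708.
Substituting y = 708 - 1.77x into the first: x(1 - 1.34·1.77) = 799 - 1.34·708.
So x* = -150/-1.37 = 109, and then y* = 708 - 1.77·109 = 515.

x* ≈ 109, y* ≈ 515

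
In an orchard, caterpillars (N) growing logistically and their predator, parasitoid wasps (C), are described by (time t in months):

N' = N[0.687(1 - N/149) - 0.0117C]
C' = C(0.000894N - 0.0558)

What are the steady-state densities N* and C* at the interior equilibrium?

N* ≈ 62.4, C* ≈ 34.1

From dC/dt = 0 with C > 0: 0.000894N* = 0.0558, so N* = 62.4.
Substitute into dN/dt = 0: 0.687(1 - 62.4/149) = 0.0117C*.
The bracket is 0.581, giving C* = 0.399/0.0117 = 34.1.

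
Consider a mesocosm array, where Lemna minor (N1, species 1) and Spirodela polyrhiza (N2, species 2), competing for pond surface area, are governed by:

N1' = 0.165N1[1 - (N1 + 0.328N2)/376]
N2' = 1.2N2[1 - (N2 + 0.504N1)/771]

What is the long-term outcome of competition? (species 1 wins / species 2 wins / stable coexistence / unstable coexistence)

Compare the nullcline intercepts: K1/α12 = 376/0.328 = 1150 > K2 = 771; K2/α21 = 771/0.504 = 1530 > K1 = 376.
Since both inequalities hold, each species can invade when rare, so the interior equilibrium is stable.

stable coexistence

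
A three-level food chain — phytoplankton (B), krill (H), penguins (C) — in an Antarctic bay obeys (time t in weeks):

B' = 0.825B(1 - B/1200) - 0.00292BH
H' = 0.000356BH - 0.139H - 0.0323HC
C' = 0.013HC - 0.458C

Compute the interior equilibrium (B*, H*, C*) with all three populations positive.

From dC/dt = 0: 0.013H* = 0.458, so H* = 35.2.
From dB/dt = 0: 0.825(1 - B*/1200) = 0.00292·35.2, giving B* = 1200·(1 - 0.125) = 1050.
From dH/dt = 0: 0.000356·1050 - 0.139 = 0.0323C*, so C* = 0.235/0.0323 = 7.27.

B* ≈ 1050, H* ≈ 35.2, C* ≈ 7.27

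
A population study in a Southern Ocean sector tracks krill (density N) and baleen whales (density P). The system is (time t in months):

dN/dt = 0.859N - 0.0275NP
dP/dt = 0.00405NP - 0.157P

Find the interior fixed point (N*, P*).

N* ≈ 38.8, P* ≈ 31.2

Set dP/dt = 0 with P > 0: 0.00405N - 0.157 = 0, so N* = 0.157/0.00405 = 38.8.
Set dN/dt = 0 with N > 0: 0.859 - 0.0275P = 0, so P* = 0.859/0.0275 = 31.2.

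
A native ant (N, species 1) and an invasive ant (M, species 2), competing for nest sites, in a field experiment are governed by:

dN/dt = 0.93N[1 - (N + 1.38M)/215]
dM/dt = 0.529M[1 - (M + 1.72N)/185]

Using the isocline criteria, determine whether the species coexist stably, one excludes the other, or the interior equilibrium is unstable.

Compare the nullcline intercepts: K1/α12 = 215/1.38 = 156 < K2 = 185; K2/α21 = 185/1.72 = 108 < K1 = 215.
Since both are reversed, neither can invade when rare; the interior point is a saddle.

unstable coexistence (outcome depends on initial conditions)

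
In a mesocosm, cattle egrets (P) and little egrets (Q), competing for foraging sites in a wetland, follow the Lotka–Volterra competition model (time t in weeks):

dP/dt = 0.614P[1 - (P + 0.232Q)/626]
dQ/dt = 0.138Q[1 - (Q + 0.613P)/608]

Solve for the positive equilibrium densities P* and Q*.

Setting both brackets to zero gives the nullclines P + 0.232Q = 626 and 0.613P + Q = 608.
Substituting Q = 608 - 0.613P into the first: P(1 - 0.232·0.613) = 626 - 0.232·608.
So P* = 485/0.858 = 565, and then Q* = 608 - 0.613·565 = 261.

P* ≈ 565, Q* ≈ 261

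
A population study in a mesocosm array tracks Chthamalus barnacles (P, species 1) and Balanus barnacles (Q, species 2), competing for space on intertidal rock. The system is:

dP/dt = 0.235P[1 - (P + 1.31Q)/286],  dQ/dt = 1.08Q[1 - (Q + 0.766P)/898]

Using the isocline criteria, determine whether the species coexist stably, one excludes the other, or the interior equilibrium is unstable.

Compare the nullcline intercepts: K1/α12 = 286/1.31 = 218 < K2 = 898; K2/α21 = 898/0.766 = 1170 > K1 = 286.
Since the inequalities point opposite ways, species 2 can invade but species 1 cannot.

species 2 excludes species 1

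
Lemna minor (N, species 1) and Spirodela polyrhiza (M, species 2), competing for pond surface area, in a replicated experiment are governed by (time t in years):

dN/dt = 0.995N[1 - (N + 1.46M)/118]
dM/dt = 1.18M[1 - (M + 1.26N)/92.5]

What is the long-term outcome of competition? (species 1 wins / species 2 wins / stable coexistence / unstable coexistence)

unstable coexistence (outcome depends on initial conditions)

Compare the nullcline intercepts: K1/α12 = 118/1.46 = 80.8 < K2 = 92.5; K2/α21 = 92.5/1.26 = 73.4 < K1 = 118.
Since both are reversed, neither can invade when rare; the interior point is a saddle.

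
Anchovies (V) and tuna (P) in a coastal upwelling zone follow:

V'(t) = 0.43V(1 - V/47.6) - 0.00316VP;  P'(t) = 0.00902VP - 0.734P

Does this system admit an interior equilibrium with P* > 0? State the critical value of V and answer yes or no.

The predator equation gives dP/dt > 0 only when V > 0.734/0.00902 = 81.4.
Without the predator, V → K = 47.6. Since 47.6 < 81.4, the predator cannot invade.

Threshold V = 81.4; K < 81.4, so no, the predator goes extinct.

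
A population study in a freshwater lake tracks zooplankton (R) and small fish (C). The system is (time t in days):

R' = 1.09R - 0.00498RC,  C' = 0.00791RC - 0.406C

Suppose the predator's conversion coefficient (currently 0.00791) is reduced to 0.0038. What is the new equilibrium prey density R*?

At the interior fixed point, setting dC/dt = 0 with C > 0 fixes R* = (predator death rate)/(RC coefficient) — independent of the other coefficients.
With the change, R* = 0.406/0.0038 = 107; it rises from 51.3.

R* ≈ 107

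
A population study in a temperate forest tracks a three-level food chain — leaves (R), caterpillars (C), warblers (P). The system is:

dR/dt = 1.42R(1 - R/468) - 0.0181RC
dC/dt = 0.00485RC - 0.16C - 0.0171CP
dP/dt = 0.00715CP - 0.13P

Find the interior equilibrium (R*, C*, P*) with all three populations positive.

From dP/dt = 0: 0.00715C* = 0.13, so C* = 18.2.
From dR/dt = 0: 1.42(1 - R*/468) = 0.0181·18.2, giving R* = 468·(1 - 0.232) = 360.
From dC/dt = 0: 0.00485·360 - 0.16 = 0.0171P*, so P* = 1.58/0.0171 = 92.6.

R* ≈ 360, C* ≈ 18.2, P* ≈ 92.6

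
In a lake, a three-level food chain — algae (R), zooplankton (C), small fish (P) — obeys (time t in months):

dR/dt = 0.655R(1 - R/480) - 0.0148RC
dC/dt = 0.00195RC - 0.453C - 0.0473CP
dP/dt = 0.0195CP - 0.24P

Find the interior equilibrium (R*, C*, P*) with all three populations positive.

R* ≈ 347, C* ≈ 12.3, P* ≈ 4.71

From dP/dt = 0: 0.0195C* = 0.24, so C* = 12.3.
From dR/dt = 0: 0.655(1 - R*/480) = 0.0148·12.3, giving R* = 480·(1 - 0.278) = 347.
From dC/dt = 0: 0.00195·347 - 0.453 = 0.0473P*, so P* = 0.223/0.0473 = 4.71.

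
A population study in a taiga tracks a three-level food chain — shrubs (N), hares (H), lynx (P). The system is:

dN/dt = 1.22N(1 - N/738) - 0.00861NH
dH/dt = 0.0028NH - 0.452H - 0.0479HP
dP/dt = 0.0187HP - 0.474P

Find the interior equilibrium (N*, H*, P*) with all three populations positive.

N* ≈ 606, H* ≈ 25.3, P* ≈ 26

From dP/dt = 0: 0.0187H* = 0.474, so H* = 25.3.
From dN/dt = 0: 1.22(1 - N*/738) = 0.00861·25.3, giving N* = 738·(1 - 0.179) = 606.
From dH/dt = 0: 0.0028·606 - 0.452 = 0.0479P*, so P* = 1.24/0.0479 = 26.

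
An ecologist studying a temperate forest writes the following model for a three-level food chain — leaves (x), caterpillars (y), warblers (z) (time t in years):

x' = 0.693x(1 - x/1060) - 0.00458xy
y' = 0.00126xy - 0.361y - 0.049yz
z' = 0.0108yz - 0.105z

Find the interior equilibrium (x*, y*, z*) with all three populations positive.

x* ≈ 992, y* ≈ 9.72, z* ≈ 18.1

From dz/dt = 0: 0.0108y* = 0.105, so y* = 9.72.
From dx/dt = 0: 0.693(1 - x*/1060) = 0.00458·9.72, giving x* = 1060·(1 - 0.0643) = 992.
From dy/dt = 0: 0.00126·992 - 0.361 = 0.049z*, so z* = 0.889/0.049 = 18.1.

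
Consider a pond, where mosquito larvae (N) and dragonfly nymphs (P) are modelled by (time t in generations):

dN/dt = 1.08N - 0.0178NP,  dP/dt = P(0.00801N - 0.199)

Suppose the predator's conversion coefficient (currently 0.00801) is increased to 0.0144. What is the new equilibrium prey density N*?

N* ≈ 13.8

At the interior fixed point, setting dP/dt = 0 with P > 0 fixes N* = (predator death rate)/(NP coefficient) — independent of the other coefficients.
With the change, N* = 0.199/0.0144 = 13.8; it falls from 24.8.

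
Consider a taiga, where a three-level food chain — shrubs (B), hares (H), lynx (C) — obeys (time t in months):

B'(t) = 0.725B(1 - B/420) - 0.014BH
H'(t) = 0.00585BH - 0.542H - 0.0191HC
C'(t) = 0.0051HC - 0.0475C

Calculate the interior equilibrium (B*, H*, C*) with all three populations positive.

B* ≈ 344, H* ≈ 9.31, C* ≈ 77.1

From dC/dt = 0: 0.0051H* = 0.0475, so H* = 9.31.
From dB/dt = 0: 0.725(1 - B*/420) = 0.014·9.31, giving B* = 420·(1 - 0.18) = 344.
From dH/dt = 0: 0.00585·344 - 0.542 = 0.0191C*, so C* = 1.47/0.0191 = 77.1.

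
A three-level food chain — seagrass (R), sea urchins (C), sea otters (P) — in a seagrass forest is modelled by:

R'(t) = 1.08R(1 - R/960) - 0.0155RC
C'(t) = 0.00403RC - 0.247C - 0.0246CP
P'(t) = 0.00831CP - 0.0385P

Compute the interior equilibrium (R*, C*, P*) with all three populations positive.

R* ≈ 896, C* ≈ 4.63, P* ≈ 137

From dP/dt = 0: 0.00831C* = 0.0385, so C* = 4.63.
From dR/dt = 0: 1.08(1 - R*/960) = 0.0155·4.63, giving R* = 960·(1 - 0.0665) = 896.
From dC/dt = 0: 0.00403·896 - 0.247 = 0.0246P*, so P* = 3.36/0.0246 = 137.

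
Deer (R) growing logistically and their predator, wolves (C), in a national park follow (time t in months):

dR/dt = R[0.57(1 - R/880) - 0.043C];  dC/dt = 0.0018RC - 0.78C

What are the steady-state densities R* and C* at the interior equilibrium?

From dC/dt = 0 with C > 0: 0.0018R* = 0.78, so R* = 433.
Substitute into dR/dt = 0: 0.57(1 - 433/880) = 0.043C*.
The bracket is 0.508, giving C* = 0.289/0.043 = 6.73.

R* ≈ 433, C* ≈ 6.73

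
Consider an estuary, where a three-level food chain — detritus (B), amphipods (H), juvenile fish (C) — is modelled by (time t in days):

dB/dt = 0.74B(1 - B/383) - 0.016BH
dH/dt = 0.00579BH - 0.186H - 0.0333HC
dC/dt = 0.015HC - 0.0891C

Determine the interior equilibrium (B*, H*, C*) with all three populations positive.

From dC/dt = 0: 0.015H* = 0.0891, so H* = 5.94.
From dB/dt = 0: 0.74(1 - B*/383) = 0.016·5.94, giving B* = 383·(1 - 0.128) = 334.
From dH/dt = 0: 0.00579·334 - 0.186 = 0.0333C*, so C* = 1.75/0.0333 = 52.5.

B* ≈ 334, H* ≈ 5.94, C* ≈ 52.5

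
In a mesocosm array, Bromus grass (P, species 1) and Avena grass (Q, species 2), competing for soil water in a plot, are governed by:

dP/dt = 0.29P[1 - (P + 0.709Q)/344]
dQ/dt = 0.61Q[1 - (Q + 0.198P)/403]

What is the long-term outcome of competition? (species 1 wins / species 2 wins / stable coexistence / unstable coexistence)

stable coexistence

Compare the nullcline intercepts: K1/α12 = 344/0.709 = 485 > K2 = 403; K2/α21 = 403/0.198 = 2040 > K1 = 344.
Since both inequalities hold, each species can invade when rare, so the interior equilibrium is stable.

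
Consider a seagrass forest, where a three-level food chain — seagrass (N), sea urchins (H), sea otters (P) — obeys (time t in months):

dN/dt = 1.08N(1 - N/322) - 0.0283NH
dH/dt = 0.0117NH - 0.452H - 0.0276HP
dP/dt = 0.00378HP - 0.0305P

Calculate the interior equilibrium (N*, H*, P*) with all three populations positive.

From dP/dt = 0: 0.00378H* = 0.0305, so H* = 8.07.
From dN/dt = 0: 1.08(1 - N*/322) = 0.0283·8.07, giving N* = 322·(1 - 0.211) = 254.
From dH/dt = 0: 0.0117·254 - 0.452 = 0.0276P*, so P* = 2.52/0.0276 = 91.3.

N* ≈ 254, H* ≈ 8.07, P* ≈ 91.3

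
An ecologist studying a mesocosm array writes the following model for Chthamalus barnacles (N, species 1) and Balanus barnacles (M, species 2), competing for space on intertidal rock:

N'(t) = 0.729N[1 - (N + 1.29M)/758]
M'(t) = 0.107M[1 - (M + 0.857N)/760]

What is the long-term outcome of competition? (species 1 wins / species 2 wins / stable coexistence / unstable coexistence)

Compare the nullcline intercepts: K1/α12 = 758/1.29 = 588 < K2 = 760; K2/α21 = 760/0.857 = 887 > K1 = 758.
Since the inequalities point opposite ways, species 2 can invade but species 1 cannot.

species 2 excludes species 1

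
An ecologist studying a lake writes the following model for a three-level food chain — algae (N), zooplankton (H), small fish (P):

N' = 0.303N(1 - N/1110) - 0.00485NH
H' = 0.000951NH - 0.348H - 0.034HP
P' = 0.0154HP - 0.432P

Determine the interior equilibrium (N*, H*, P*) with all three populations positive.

From dP/dt = 0: 0.0154H* = 0.432, so H* = 28.1.
From dN/dt = 0: 0.303(1 - N*/1110) = 0.00485·28.1, giving N* = 1110·(1 - 0.449) = 612.
From dH/dt = 0: 0.000951·612 - 0.348 = 0.034P*, so P* = 0.234/0.034 = 6.87.

N* ≈ 612, H* ≈ 28.1, P* ≈ 6.87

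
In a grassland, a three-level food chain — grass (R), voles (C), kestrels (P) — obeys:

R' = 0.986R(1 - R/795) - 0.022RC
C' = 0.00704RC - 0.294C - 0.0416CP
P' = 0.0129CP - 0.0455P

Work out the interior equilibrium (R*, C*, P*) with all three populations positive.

R* ≈ 732, C* ≈ 3.53, P* ≈ 117

From dP/dt = 0: 0.0129C* = 0.0455, so C* = 3.53.
From dR/dt = 0: 0.986(1 - R*/795) = 0.022·3.53, giving R* = 795·(1 - 0.0787) = 732.
From dC/dt = 0: 0.00704·732 - 0.294 = 0.0416P*, so P* = 4.86/0.0416 = 117.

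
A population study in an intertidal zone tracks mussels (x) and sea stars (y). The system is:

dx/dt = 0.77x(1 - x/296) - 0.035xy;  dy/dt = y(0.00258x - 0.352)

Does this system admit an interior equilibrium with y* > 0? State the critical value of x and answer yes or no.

Threshold x = 136; K > 136, so yes, the predator persists.

The predator equation gives dy/dt > 0 only when x > 0.352/0.00258 = 136.
Without the predator, x → K = 296. Since 296 > 136, the predator can invade and persist.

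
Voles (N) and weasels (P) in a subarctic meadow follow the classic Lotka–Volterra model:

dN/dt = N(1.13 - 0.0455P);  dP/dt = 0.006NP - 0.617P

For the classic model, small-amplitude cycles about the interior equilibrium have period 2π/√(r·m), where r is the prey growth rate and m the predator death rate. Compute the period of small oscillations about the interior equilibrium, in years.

Here r = 1.13 and m = 0.617, so r·m = 0.697.
ω = √0.697 = 0.835 per year, hence T = 2π/ω ≈ 7.52 years.

T ≈ 7.52 years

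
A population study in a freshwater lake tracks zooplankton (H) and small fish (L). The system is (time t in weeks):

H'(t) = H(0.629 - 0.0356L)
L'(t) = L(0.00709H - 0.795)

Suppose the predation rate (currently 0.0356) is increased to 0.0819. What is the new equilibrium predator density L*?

L* ≈ 7.68

At the interior fixed point, setting dH/dt = 0 with H > 0 fixes L* = (prey growth rate)/(HL coefficient) — independent of the other coefficients.
With the change, L* = 0.629/0.0819 = 7.68; it falls from 17.7.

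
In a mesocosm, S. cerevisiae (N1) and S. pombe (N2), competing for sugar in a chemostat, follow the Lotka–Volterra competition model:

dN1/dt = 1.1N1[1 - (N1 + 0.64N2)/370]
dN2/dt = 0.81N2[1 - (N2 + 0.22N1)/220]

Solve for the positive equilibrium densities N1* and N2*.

N1* ≈ 267, N2* ≈ 161

Setting both brackets to zero gives the nullclines N1 + 0.64N2 = 370 and 0.22N1 + N2 = 220.
Substituting N2 = 220 - 0.22N1 into the first: N1(1 - 0.64·0.22) = 370 - 0.64·220.
So N1* = 229/0.859 = 267, and then N2* = 220 - 0.22·267 = 161.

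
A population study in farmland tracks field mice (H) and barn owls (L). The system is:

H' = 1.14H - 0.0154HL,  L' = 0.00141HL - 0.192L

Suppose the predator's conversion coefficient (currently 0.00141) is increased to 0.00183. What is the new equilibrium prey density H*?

At the interior fixed point, setting dL/dt = 0 with L > 0 fixes H* = (predator death rate)/(HL coefficient) — independent of the other coefficients.
With the change, H* = 0.192/0.00183 = 105; it falls from 136.

H* ≈ 105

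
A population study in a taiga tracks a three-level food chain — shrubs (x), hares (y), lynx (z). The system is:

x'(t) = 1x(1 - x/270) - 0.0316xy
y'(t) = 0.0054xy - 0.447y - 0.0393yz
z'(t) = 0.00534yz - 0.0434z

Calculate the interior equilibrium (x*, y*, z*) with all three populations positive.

From dz/dt = 0: 0.00534y* = 0.0434, so y* = 8.13.
From dx/dt = 0: 1(1 - x*/270) = 0.0316·8.13, giving x* = 270·(1 - 0.257) = 201.
From dy/dt = 0: 0.0054·201 - 0.447 = 0.0393z*, so z* = 0.637/0.0393 = 16.2.

x* ≈ 201, y* ≈ 8.13, z* ≈ 16.2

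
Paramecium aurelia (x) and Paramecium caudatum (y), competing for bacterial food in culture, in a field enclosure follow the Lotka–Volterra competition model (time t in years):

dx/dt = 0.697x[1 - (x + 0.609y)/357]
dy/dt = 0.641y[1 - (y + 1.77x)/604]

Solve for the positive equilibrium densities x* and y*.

x* ≈ 139, y* ≈ 358

Setting both brackets to zero gives the nullclines x + 0.609y = 357 and 1.77x + y = 604.
Substituting y = 604 - 1.77x into the first: x(1 - 0.609·1.77) = 357 - 0.609·604.
So x* = -10.8/-0.0779 = 139, and then y* = 604 - 1.77·139 = 358.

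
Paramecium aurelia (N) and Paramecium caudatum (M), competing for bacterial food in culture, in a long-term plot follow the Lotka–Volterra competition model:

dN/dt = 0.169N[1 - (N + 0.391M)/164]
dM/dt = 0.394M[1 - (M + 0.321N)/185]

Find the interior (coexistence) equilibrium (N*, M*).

Setting both brackets to zero gives the nullclines N + 0.391M = 164 and 0.321N + M = 185.
Substituting M = 185 - 0.321N into the first: N(1 - 0.391·0.321) = 164 - 0.391·185.
So N* = 91.7/0.874 = 105, and then M* = 185 - 0.321·105 = 151.

N* ≈ 105, M* ≈ 151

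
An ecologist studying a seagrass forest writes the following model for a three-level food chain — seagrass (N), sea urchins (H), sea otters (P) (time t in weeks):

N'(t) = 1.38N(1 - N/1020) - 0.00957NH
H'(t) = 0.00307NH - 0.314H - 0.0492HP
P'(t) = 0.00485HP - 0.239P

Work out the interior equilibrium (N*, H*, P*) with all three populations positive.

N* ≈ 671, H* ≈ 49.3, P* ≈ 35.5

From dP/dt = 0: 0.00485H* = 0.239, so H* = 49.3.
From dN/dt = 0: 1.38(1 - N*/1020) = 0.00957·49.3, giving N* = 1020·(1 - 0.342) = 671.
From dH/dt = 0: 0.00307·671 - 0.314 = 0.0492P*, so P* = 1.75/0.0492 = 35.5.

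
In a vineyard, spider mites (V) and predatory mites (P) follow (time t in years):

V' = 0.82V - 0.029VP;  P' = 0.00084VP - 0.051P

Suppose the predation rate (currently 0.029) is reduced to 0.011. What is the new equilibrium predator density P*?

P* ≈ 74.5

At the interior fixed point, setting dV/dt = 0 with V > 0 fixes P* = (prey growth rate)/(VP coefficient) — independent of the other coefficients.
With the change, P* = 0.82/0.011 = 74.5; it rises from 28.3.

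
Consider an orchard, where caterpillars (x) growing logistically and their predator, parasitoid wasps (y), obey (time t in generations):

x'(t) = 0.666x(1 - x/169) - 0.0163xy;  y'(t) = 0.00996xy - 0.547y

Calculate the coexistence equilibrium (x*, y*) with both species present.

x* ≈ 54.9, y* ≈ 27.6

From dy/dt = 0 with y > 0: 0.00996x* = 0.547, so x* = 54.9.
Substitute into dx/dt = 0: 0.666(1 - 54.9/169) = 0.0163y*.
The bracket is 0.675, giving y* = 0.45/0.0163 = 27.6.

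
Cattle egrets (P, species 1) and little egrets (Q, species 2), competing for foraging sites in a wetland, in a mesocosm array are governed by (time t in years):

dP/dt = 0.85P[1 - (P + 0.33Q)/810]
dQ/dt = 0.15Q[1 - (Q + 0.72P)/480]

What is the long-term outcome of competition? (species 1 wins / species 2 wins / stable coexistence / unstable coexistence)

species 1 excludes species 2

Compare the nullcline intercepts: K1/α12 = 810/0.33 = 2450 > K2 = 480; K2/α21 = 480/0.72 = 667 < K1 = 810.
Since the inequalities point opposite ways, species 1 can invade but species 2 cannot.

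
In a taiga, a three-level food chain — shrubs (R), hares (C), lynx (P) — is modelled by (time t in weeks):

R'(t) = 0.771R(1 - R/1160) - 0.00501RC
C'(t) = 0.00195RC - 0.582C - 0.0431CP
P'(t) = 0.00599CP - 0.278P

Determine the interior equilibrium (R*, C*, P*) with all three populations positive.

R* ≈ 810, C* ≈ 46.4, P* ≈ 23.2

From dP/dt = 0: 0.00599C* = 0.278, so C* = 46.4.
From dR/dt = 0: 0.771(1 - R*/1160) = 0.00501·46.4, giving R* = 1160·(1 - 0.302) = 810.
From dC/dt = 0: 0.00195·810 - 0.582 = 0.0431P*, so P* = 0.998/0.0431 = 23.2.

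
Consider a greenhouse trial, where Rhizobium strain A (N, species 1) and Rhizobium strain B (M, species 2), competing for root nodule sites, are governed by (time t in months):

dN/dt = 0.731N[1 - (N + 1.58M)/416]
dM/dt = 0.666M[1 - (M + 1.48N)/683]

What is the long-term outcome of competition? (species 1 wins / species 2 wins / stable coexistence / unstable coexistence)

species 2 excludes species 1

Compare the nullcline intercepts: K1/α12 = 416/1.58 = 263 < K2 = 683; K2/α21 = 683/1.48 = 461 > K1 = 416.
Since the inequalities point opposite ways, species 2 can invade but species 1 cannot.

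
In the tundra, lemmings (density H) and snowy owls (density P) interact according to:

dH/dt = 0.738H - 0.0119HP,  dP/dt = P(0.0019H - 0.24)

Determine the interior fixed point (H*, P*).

H* ≈ 126, P* ≈ 62

Set dP/dt = 0 with P > 0: 0.0019H - 0.24 = 0, so H* = 0.24/0.0019 = 126.
Set dH/dt = 0 with H > 0: 0.738 - 0.0119P = 0, so P* = 0.738/0.0119 = 62.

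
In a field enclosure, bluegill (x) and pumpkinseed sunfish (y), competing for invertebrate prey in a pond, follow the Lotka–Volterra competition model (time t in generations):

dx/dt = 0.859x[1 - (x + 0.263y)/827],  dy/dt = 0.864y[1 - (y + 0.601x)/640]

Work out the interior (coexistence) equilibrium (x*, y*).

Setting both brackets to zero gives the nullclines x + 0.263y = 827 and 0.601x + y = 640.
Substituting y = 640 - 0.601x into the first: x(1 - 0.263·0.601) = 827 - 0.263·640.
So x* = 659/0.842 = 782, and then y* = 640 - 0.601·782 = 170.

x* ≈ 782, y* ≈ 170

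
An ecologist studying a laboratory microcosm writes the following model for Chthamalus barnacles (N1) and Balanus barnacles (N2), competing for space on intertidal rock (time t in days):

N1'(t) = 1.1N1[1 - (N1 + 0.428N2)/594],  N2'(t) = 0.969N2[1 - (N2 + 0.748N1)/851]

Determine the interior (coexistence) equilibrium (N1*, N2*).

Setting both brackets to zero gives the nullclines N1 + 0.428N2 = 594 and 0.748N1 + N2 = 851.
Substituting N2 = 851 - 0.748N1 into the first: N1(1 - 0.428·0.748) = 594 - 0.428·851.
So N1* = 230/0.68 = 338, and then N2* = 851 - 0.748·338 = 598.

N1* ≈ 338, N2* ≈ 598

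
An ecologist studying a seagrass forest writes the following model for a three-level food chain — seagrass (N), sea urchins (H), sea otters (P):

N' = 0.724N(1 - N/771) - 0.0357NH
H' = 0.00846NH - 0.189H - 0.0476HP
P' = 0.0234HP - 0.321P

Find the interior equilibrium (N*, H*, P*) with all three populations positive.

From dP/dt = 0: 0.0234H* = 0.321, so H* = 13.7.
From dN/dt = 0: 0.724(1 - N*/771) = 0.0357·13.7, giving N* = 771·(1 - 0.676) = 249.
From dH/dt = 0: 0.00846·249 - 0.189 = 0.0476P*, so P* = 1.92/0.0476 = 40.4.

N* ≈ 249, H* ≈ 13.7, P* ≈ 40.4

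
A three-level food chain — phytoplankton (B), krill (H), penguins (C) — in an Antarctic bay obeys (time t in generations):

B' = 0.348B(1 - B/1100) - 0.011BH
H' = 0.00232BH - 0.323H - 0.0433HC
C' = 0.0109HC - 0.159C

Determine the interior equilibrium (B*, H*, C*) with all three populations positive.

From dC/dt = 0: 0.0109H* = 0.159, so H* = 14.6.
From dB/dt = 0: 0.348(1 - B*/1100) = 0.011·14.6, giving B* = 1100·(1 - 0.461) = 593.
From dH/dt = 0: 0.00232·593 - 0.323 = 0.0433C*, so C* = 1.05/0.0433 = 24.3.

B* ≈ 593, H* ≈ 14.6, C* ≈ 24.3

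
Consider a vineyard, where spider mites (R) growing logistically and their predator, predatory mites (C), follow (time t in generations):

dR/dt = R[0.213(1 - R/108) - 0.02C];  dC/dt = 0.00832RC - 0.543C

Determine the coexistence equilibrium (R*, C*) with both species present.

R* ≈ 65.3, C* ≈ 4.21

From dC/dt = 0 with C > 0: 0.00832R* = 0.543, so R* = 65.3.
Substitute into dR/dt = 0: 0.213(1 - 65.3/108) = 0.02C*.
The bracket is 0.396, giving C* = 0.0843/0.02 = 4.21.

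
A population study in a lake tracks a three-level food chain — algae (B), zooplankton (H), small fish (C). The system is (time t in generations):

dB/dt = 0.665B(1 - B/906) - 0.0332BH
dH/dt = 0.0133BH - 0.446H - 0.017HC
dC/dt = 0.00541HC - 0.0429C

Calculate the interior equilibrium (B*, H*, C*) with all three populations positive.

B* ≈ 547, H* ≈ 7.93, C* ≈ 402

From dC/dt = 0: 0.00541H* = 0.0429, so H* = 7.93.
From dB/dt = 0: 0.665(1 - B*/906) = 0.0332·7.93, giving B* = 906·(1 - 0.396) = 547.
From dH/dt = 0: 0.0133·547 - 0.446 = 0.017C*, so C* = 6.83/0.017 = 402.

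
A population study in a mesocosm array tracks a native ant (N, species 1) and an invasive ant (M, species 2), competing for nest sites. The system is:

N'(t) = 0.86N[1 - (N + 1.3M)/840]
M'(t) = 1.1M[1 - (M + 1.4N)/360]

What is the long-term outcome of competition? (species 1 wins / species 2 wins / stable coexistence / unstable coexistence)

species 1 excludes species 2

Compare the nullcline intercepts: K1/α12 = 840/1.3 = 646 > K2 = 360; K2/α21 = 360/1.4 = 257 < K1 = 840.
Since the inequalities point opposite ways, species 1 can invade but species 2 cannot.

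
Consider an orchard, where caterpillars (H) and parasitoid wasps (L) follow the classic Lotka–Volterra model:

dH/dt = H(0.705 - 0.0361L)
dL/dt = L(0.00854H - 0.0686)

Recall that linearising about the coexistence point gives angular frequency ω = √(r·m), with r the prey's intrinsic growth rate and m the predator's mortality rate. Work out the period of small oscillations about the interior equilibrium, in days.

T ≈ 28.6 days

Here r = 0.705 and m = 0.0686, so r·m = 0.0484.
ω = √0.0484 = 0.22 per day, hence T = 2π/ω ≈ 28.6 days.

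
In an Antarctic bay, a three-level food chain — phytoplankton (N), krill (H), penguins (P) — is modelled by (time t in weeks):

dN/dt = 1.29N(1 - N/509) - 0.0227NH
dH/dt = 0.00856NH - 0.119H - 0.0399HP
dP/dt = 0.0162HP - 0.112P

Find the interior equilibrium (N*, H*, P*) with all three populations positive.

From dP/dt = 0: 0.0162H* = 0.112, so H* = 6.91.
From dN/dt = 0: 1.29(1 - N*/509) = 0.0227·6.91, giving N* = 509·(1 - 0.122) = 447.
From dH/dt = 0: 0.00856·447 - 0.119 = 0.0399P*, so P* = 3.71/0.0399 = 92.9.

N* ≈ 447, H* ≈ 6.91, P* ≈ 92.9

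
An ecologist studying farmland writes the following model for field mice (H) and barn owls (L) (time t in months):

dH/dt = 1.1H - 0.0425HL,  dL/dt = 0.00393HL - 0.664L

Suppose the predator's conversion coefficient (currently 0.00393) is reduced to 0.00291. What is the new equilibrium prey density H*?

At the interior fixed point, setting dL/dt = 0 with L > 0 fixes H* = (predator death rate)/(HL coefficient) — independent of the other coefficients.
With the change, H* = 0.664/0.00291 = 228; it rises from 169.

H* ≈ 228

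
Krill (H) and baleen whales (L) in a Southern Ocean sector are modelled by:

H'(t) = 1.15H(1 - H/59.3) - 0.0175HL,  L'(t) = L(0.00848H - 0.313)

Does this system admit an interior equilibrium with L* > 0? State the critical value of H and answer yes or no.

The predator equation gives dL/dt > 0 only when H > 0.313/0.00848 = 36.9.
Without the predator, H → K = 59.3. Since 59.3 > 36.9, the predator can invade and persist.

Threshold H = 36.9; K > 36.9, so yes, the predator persists.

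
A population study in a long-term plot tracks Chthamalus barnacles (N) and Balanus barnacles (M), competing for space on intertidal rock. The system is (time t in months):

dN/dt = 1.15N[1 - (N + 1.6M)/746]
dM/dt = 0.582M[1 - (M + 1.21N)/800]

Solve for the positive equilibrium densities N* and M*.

N* ≈ 571, M* ≈ 110

Setting both brackets to zero gives the nullclines N + 1.6M = 746 and 1.21N + M = 800.
Substituting M = 800 - 1.21N into the first: N(1 - 1.6·1.21) = 746 - 1.6·800.
So N* = -534/-0.936 = 571, and then M* = 800 - 1.21·571 = 110.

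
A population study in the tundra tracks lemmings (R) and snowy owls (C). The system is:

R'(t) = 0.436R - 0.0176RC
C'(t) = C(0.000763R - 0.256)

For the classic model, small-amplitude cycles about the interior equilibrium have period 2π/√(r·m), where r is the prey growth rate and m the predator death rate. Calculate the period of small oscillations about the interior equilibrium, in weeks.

Here r = 0.436 and m = 0.256, so r·m = 0.112.
ω = √0.112 = 0.334 per week, hence T = 2π/ω ≈ 18.8 weeks.

T ≈ 18.8 weeks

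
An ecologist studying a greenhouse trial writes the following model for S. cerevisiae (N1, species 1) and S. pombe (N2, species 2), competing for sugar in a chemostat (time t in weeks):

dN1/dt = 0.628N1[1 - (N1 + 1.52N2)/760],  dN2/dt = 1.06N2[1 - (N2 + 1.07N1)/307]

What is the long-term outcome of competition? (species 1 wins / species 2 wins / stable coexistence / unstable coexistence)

Compare the nullcline intercepts: K1/α12 = 760/1.52 = 500 > K2 = 307; K2/α21 = 307/1.07 = 287 < K1 = 760.
Since the inequalities point opposite ways, species 1 can invade but species 2 cannot.

species 1 excludes species 2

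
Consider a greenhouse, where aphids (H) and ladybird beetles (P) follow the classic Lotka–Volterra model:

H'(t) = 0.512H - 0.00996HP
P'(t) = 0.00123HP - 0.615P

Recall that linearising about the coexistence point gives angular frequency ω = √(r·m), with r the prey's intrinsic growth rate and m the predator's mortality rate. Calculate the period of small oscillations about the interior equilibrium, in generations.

T ≈ 11.2 generations

Here r = 0.512 and m = 0.615, so r·m = 0.315.
ω = √0.315 = 0.561 per generation, hence T = 2π/ω ≈ 11.2 generations.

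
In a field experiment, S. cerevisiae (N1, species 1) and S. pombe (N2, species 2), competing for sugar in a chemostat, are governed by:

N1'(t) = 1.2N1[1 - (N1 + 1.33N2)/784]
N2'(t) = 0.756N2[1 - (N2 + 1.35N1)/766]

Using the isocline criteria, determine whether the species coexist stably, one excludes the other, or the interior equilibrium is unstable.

Compare the nullcline intercepts: K1/α12 = 784/1.33 = 589 < K2 = 766; K2/α21 = 766/1.35 = 567 < K1 = 784.
Since both are reversed, neither can invade when rare; the interior point is a saddle.

unstable coexistence (outcome depends on initial conditions)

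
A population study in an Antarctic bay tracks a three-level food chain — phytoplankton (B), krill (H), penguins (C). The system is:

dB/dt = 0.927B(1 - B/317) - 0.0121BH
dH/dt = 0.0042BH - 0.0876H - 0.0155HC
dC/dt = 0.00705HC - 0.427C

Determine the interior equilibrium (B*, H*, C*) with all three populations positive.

B* ≈ 66.4, H* ≈ 60.6, C* ≈ 12.3

From dC/dt = 0: 0.00705H* = 0.427, so H* = 60.6.
From dB/dt = 0: 0.927(1 - B*/317) = 0.0121·60.6, giving B* = 317·(1 - 0.791) = 66.4.
From dH/dt = 0: 0.0042·66.4 - 0.0876 = 0.0155C*, so C* = 0.191/0.0155 = 12.3.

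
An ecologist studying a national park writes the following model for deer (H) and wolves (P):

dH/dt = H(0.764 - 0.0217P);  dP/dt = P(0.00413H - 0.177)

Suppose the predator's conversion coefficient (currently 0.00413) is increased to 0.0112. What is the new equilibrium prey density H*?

H* ≈ 15.8

At the interior fixed point, setting dP/dt = 0 with P > 0 fixes H* = (predator death rate)/(HP coefficient) — independent of the other coefficients.
With the change, H* = 0.177/0.0112 = 15.8; it falls from 42.9.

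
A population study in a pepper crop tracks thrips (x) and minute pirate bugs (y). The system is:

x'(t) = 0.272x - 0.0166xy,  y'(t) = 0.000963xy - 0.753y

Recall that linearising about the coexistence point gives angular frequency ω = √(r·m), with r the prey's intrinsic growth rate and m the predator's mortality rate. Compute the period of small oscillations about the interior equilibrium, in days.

Here r = 0.272 and m = 0.753, so r·m = 0.205.
ω = √0.205 = 0.453 per day, hence T = 2π/ω ≈ 13.9 days.

T ≈ 13.9 days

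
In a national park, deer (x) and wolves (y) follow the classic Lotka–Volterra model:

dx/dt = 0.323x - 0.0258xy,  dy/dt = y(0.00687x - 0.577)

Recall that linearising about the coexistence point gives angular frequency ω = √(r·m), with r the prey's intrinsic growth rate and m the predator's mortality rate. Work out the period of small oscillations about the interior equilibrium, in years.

T ≈ 14.6 years

Here r = 0.323 and m = 0.577, so r·m = 0.186.
ω = √0.186 = 0.432 per year, hence T = 2π/ω ≈ 14.6 years.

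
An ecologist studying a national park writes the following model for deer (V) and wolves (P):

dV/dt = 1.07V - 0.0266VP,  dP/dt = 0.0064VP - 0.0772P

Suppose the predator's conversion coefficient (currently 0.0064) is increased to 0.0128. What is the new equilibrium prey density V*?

V* ≈ 6.03

At the interior fixed point, setting dP/dt = 0 with P > 0 fixes V* = (predator death rate)/(VP coefficient) — independent of the other coefficients.
With the change, V* = 0.0772/0.0128 = 6.03; it falls from 12.1.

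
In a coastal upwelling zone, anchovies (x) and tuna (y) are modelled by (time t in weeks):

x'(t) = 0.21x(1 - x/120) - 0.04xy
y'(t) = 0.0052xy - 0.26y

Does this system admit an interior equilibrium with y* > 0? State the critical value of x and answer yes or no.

Threshold x = 50; K > 50, so yes, the predator persists.

The predator equation gives dy/dt > 0 only when x > 0.26/0.0052 = 50.
Without the predator, x → K = 120. Since 120 > 50, the predator can invade and persist.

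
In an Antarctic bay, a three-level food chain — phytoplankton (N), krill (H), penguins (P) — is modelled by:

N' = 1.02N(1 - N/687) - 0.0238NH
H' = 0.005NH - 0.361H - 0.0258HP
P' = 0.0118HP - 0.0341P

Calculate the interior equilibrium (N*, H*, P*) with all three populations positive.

From dP/dt = 0: 0.0118H* = 0.0341, so H* = 2.89.
From dN/dt = 0: 1.02(1 - N*/687) = 0.0238·2.89, giving N* = 687·(1 - 0.0674) = 641.
From dH/dt = 0: 0.005·641 - 0.361 = 0.0258P*, so P* = 2.84/0.0258 = 110.

N* ≈ 641, H* ≈ 2.89, P* ≈ 110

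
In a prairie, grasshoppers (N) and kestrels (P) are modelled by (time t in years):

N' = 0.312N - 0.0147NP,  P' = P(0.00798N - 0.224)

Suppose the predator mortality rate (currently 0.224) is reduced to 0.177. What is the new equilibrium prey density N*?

At the interior fixed point, setting dP/dt = 0 with P > 0 fixes N* = (predator death rate)/(NP coefficient) — independent of the other coefficients.
With the change, N* = 0.177/0.00798 = 22.2; it falls from 28.1.

N* ≈ 22.2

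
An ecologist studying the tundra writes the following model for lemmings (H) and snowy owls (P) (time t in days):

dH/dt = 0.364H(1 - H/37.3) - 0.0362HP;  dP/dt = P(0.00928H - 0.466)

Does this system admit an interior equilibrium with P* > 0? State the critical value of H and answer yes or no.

Threshold H = 50.2; K < 50.2, so no, the predator goes extinct.

The predator equation gives dP/dt > 0 only when H > 0.466/0.00928 = 50.2.
Without the predator, H → K = 37.3. Since 37.3 < 50.2, the predator cannot invade.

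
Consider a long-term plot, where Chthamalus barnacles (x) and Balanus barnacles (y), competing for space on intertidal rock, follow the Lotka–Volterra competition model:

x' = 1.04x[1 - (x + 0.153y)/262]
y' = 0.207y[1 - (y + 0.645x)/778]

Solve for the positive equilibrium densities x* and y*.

Setting both brackets to zero gives the nullclines x + 0.153y = 262 and 0.645x + y = 778.
Substituting y = 778 - 0.645x into the first: x(1 - 0.153·0.645) = 262 - 0.153·778.
So x* = 143/0.901 = 159, and then y* = 778 - 0.645·159 = 676.

x* ≈ 159, y* ≈ 676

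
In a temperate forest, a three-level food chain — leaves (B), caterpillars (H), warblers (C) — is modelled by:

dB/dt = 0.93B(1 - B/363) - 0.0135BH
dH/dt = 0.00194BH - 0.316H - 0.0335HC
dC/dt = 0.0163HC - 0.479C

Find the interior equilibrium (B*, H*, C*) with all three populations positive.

From dC/dt = 0: 0.0163H* = 0.479, so H* = 29.4.
From dB/dt = 0: 0.93(1 - B*/363) = 0.0135·29.4, giving B* = 363·(1 - 0.427) = 208.
From dH/dt = 0: 0.00194·208 - 0.316 = 0.0335C*, so C* = 0.0878/0.0335 = 2.62.

B* ≈ 208, H* ≈ 29.4, C* ≈ 2.62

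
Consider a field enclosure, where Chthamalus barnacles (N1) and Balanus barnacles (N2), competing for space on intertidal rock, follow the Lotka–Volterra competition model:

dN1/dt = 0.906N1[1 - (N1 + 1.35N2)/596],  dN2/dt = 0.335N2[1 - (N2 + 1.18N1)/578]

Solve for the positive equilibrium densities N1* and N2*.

N1* ≈ 311, N2* ≈ 211

Setting both brackets to zero gives the nullclines N1 + 1.35N2 = 596 and 1.18N1 + N2 = 578.
Substituting N2 = 578 - 1.18N1 into the first: N1(1 - 1.35·1.18) = 596 - 1.35·578.
So N1* = -184/-0.593 = 311, and then N2* = 578 - 1.18·311 = 211.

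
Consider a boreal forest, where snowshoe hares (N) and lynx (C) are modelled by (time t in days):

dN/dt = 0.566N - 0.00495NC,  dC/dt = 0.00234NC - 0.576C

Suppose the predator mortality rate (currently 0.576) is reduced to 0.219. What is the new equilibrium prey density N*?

At the interior fixed point, setting dC/dt = 0 with C > 0 fixes N* = (predator death rate)/(NC coefficient) — independent of the other coefficients.
With the change, N* = 0.219/0.00234 = 93.6; it falls from 246.

N* ≈ 93.6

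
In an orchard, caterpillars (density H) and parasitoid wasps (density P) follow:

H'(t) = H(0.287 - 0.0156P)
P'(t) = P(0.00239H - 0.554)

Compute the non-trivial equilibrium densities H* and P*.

H* ≈ 232, P* ≈ 18.4

Set dP/dt = 0 with P > 0: 0.00239H - 0.554 = 0, so H* = 0.554/0.00239 = 232.
Set dH/dt = 0 with H > 0: 0.287 - 0.0156P = 0, so P* = 0.287/0.0156 = 18.4.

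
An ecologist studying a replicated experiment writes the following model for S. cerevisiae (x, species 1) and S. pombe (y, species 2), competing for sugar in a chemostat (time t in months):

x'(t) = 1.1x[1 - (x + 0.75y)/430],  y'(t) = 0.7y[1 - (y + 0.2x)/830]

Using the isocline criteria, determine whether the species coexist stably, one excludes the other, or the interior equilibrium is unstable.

species 2 excludes species 1

Compare the nullcline intercepts: K1/α12 = 430/0.75 = 573 < K2 = 830; K2/α21 = 830/0.2 = 4150 > K1 = 430.
Since the inequalities point opposite ways, species 2 can invade but species 1 cannot.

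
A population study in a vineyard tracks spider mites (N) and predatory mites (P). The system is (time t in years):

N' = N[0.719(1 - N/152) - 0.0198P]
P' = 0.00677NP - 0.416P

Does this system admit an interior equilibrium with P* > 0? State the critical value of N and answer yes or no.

Threshold N = 61.4; K > 61.4, so yes, the predator persists.

The predator equation gives dP/dt > 0 only when N > 0.416/0.00677 = 61.4.
Without the predator, N → K = 152. Since 152 > 61.4, the predator can invade and persist.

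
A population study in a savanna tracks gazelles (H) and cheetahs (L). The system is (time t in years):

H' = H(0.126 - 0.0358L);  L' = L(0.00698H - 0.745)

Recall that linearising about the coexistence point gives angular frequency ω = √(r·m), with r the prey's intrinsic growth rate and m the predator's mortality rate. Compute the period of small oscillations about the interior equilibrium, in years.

T ≈ 20.5 years

Here r = 0.126 and m = 0.745, so r·m = 0.0939.
ω = √0.0939 = 0.306 per year, hence T = 2π/ω ≈ 20.5 years.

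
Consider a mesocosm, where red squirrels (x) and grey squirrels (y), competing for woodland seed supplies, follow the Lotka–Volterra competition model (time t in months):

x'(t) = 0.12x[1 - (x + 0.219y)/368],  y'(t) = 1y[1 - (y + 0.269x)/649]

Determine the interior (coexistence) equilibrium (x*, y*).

x* ≈ 240, y* ≈ 584

Setting both brackets to zero gives the nullclines x + 0.219y = 368 and 0.269x + y = 649.
Substituting y = 649 - 0.269x into the first: x(1 - 0.219·0.269) = 368 - 0.219·649.
So x* = 226/0.941 = 240, and then y* = 649 - 0.269·240 = 584.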